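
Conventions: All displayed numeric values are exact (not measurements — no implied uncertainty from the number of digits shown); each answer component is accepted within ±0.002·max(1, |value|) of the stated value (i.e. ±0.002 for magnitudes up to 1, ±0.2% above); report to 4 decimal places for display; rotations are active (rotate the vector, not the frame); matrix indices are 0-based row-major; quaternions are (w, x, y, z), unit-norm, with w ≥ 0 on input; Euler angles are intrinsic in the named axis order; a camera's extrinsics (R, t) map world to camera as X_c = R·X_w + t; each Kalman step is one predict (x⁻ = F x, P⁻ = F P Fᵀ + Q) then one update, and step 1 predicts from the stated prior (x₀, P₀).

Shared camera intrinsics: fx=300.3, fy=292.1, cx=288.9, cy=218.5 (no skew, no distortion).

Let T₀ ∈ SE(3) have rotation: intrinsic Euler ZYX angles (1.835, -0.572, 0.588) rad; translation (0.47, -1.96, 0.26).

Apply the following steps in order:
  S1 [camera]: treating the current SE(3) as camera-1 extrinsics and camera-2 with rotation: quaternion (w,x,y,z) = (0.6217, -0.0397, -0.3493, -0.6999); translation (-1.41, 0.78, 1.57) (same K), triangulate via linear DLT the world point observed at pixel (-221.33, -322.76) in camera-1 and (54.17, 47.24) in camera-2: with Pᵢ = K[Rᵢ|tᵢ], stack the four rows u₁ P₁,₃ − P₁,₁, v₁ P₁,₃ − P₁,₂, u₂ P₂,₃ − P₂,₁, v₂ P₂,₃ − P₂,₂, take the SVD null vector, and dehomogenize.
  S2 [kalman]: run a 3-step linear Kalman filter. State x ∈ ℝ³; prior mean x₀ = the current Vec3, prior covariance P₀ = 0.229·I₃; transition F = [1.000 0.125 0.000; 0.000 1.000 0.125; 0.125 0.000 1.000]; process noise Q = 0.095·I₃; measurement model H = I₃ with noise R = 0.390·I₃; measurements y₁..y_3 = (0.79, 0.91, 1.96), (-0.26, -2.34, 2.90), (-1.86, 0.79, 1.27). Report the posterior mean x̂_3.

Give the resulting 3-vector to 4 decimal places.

result = (-0.3955, -0.0345, 1.3774)

after S1 (triangulate): (1.3476, 0.1455, -1.0127)
after S2 (kf_track): (-0.3955, -0.0345, 1.3774)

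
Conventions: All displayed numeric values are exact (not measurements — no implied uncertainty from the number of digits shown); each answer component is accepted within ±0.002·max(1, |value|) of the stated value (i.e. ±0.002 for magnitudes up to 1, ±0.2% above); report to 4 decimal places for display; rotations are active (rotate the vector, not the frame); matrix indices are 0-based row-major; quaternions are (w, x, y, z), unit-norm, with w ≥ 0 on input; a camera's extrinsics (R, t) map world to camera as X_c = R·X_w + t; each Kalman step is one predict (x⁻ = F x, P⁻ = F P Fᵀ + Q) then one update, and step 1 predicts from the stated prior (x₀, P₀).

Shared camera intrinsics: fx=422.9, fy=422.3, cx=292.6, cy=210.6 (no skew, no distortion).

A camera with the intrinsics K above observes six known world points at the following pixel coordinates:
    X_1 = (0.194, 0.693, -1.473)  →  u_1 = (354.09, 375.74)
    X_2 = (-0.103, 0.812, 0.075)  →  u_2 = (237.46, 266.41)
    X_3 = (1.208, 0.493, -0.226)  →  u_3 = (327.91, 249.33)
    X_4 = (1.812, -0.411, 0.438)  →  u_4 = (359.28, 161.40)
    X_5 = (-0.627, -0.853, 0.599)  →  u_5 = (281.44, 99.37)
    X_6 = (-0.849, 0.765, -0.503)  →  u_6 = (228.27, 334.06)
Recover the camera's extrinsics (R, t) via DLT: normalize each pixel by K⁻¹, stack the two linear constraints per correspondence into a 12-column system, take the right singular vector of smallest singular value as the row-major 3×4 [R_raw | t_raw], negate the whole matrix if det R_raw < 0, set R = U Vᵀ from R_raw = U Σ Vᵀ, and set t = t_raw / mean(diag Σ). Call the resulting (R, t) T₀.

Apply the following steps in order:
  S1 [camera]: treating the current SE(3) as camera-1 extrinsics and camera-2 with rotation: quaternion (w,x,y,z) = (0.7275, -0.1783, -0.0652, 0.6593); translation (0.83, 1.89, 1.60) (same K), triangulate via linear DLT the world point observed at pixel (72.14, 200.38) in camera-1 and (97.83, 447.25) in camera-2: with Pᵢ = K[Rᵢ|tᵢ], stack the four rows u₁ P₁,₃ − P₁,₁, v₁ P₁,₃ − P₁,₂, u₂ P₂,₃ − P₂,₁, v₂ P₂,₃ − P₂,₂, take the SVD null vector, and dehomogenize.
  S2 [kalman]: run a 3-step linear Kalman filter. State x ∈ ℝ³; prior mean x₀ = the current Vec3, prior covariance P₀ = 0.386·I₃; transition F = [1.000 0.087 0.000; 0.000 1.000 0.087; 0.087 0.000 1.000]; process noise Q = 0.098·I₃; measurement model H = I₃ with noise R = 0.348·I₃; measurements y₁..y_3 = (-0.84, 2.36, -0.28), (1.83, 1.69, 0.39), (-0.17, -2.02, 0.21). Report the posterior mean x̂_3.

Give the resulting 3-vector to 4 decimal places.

source (pnp_recover): camera pose = R=[0.4741 -0.6297 -0.6154; -0.0759 0.6672 -0.7410; 0.8772 0.3980 0.2685], t=(0.0400, 0.0800, 4.0903)
after S1 (triangulate): (-0.7529, 1.5444, 1.7226)
after S2 (kf_track): (0.2408, 0.2518, 0.2916)

result = (0.2408, 0.2518, 0.2916)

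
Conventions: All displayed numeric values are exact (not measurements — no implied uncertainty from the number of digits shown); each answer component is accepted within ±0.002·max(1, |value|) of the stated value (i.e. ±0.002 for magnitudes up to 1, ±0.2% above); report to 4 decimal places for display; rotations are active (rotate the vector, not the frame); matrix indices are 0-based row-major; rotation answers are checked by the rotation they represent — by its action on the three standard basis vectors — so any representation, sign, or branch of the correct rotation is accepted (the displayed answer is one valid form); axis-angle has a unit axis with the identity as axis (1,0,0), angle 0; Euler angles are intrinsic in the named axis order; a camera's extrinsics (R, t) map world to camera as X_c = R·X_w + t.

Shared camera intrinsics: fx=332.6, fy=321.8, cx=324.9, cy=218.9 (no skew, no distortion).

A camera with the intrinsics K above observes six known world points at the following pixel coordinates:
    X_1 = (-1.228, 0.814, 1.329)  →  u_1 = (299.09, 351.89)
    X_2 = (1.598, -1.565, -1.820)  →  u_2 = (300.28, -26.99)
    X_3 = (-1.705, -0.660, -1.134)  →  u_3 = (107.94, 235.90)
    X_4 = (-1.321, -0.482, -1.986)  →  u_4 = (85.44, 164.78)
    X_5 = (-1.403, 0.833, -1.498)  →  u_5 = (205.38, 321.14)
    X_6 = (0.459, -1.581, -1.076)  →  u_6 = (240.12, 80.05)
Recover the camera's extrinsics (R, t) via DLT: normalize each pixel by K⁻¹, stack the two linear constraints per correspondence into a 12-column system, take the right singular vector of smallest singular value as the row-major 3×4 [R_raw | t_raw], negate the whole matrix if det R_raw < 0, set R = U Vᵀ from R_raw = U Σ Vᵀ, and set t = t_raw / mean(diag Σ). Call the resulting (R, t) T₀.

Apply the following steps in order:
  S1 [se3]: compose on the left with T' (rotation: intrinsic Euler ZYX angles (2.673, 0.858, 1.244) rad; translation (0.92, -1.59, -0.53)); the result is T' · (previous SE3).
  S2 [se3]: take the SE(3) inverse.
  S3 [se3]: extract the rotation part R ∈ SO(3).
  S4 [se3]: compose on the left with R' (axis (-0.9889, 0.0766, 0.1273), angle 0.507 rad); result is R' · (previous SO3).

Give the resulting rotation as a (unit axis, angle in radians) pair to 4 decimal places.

source (pnp_recover): camera pose = R=[0.7243 0.6811 0.1070; -0.6364 0.6009 0.4837; 0.2652 -0.4184 0.8687], t=(-0.1700, 0.0200, 4.1898)
after S1 (compose_se3): R=[0.1324 -0.9569 -0.2584; 0.4434 -0.1760 0.8789; -0.8865 -0.2310 0.4010], t=(1.8878, 2.3604, 0.4905)
after S2 (invert_se3): R=[0.1324 0.4434 -0.8865; -0.9569 -0.1760 -0.2310; -0.2584 0.8789 0.4010], t=(-0.8618, 2.3351, -1.7834)
after S3 (rot_of_se3): [0.1324 0.4434 -0.8865; -0.9569 -0.1760 -0.2310; -0.2584 0.8789 0.4010]
after S4 (compose_so3): [0.1948 0.4735 -0.8590; -0.9547 0.2923 -0.0554; 0.2249 0.8309 0.5090]

rotation (axis_angle) = ((0.4431, -0.5419, -0.7141), 1.5727)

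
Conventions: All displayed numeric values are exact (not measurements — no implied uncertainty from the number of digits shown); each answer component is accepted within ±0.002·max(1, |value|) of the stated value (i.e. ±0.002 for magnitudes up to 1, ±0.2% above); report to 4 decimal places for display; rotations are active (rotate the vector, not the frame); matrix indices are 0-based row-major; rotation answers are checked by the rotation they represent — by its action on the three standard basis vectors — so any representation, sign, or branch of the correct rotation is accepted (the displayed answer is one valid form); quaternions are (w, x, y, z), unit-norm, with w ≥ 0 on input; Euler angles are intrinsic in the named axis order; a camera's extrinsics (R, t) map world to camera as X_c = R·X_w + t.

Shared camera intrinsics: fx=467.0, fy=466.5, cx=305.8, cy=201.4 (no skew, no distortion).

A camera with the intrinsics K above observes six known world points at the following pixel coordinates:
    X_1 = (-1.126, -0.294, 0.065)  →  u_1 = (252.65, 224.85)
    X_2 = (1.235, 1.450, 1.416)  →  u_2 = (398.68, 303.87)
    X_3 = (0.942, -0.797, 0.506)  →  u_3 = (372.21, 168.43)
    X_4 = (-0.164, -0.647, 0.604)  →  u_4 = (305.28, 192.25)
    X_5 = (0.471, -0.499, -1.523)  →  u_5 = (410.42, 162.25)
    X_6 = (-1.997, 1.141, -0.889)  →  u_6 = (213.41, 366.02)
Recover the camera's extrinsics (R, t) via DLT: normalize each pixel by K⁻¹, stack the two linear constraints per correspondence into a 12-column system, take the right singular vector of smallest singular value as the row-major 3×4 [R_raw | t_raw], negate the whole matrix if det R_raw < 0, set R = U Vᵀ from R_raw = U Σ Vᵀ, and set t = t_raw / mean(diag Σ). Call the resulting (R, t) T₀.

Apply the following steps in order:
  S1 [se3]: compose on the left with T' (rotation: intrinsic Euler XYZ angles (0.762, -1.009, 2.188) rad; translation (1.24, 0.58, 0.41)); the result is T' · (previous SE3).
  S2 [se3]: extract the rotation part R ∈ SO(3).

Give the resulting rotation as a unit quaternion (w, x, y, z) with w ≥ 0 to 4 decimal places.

source (pnp_recover): camera pose = R=[0.9434 0.2241 -0.2446; -0.1924 0.9702 0.1470; 0.2703 -0.0916 0.9584], t=(0.4397, 0.3700, 6.3980)
after S1 (compose_se3): R=[-0.4360 -0.4131 -0.7996; 0.7651 0.2978 -0.5710; 0.4739 -0.8607 0.1862], t=(-4.4710, -1.3435, 2.6349)
after S2 (rot_of_se3): [-0.4360 -0.4131 -0.7996; 0.7651 0.2978 -0.5710; 0.4739 -0.8607 0.1862]

rotation (quat) = (0.5118, -0.1415, -0.6220, 0.5754)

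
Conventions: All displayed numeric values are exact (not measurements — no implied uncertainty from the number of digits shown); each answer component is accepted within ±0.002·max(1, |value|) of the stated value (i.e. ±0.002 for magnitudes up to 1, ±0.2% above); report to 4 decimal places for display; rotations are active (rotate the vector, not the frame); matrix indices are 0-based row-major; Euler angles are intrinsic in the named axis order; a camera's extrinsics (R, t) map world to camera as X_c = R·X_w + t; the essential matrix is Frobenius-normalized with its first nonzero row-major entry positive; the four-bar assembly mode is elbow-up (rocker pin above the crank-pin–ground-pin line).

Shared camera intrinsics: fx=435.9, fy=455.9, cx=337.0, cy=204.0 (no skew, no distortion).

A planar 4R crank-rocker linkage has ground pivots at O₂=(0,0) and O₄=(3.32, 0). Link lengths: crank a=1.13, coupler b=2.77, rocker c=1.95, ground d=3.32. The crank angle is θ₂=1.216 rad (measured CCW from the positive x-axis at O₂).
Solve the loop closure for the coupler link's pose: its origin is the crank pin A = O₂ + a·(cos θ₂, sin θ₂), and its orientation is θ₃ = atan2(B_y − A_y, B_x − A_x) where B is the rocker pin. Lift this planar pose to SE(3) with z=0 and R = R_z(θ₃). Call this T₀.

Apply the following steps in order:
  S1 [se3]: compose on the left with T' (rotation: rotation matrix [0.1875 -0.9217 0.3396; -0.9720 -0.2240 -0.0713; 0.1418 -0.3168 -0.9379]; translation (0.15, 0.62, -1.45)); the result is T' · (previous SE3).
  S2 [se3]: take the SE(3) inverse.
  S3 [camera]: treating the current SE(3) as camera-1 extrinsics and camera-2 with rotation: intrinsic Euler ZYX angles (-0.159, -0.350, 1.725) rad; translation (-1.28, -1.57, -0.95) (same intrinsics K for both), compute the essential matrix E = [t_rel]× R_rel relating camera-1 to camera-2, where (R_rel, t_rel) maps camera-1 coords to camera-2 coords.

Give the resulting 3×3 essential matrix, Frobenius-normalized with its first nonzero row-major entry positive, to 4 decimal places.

source (fourbar_fk): coupler pose = R=[0.9497 -0.3132 0.0000; 0.3132 0.9497 0.0000; 0.0000 0.0000 1.0000], t=(0.3926, 1.0596, 0.0000)
after S1 (compose_se3): R=[-0.1106 -0.9340 0.3396; -0.9932 0.0917 -0.0713; 0.0354 -0.3452 -0.9379], t=(-0.7530, 0.0011, -1.7300)
after S2 (invert_se3): R=[-0.1106 -0.9932 0.0354; -0.9340 0.0917 -0.3452; 0.3396 -0.0713 -0.9379], t=(-0.0209, -1.3007, -1.3666)
after S3 (essential): [0.0552 -0.1394 -0.3058; 0.6805 -0.1700 0.0297; 0.0700 0.2184 0.5818]

matrix = [0.0552 -0.1394 -0.3058; 0.6805 -0.1700 0.0297; 0.0700 0.2184 0.5818]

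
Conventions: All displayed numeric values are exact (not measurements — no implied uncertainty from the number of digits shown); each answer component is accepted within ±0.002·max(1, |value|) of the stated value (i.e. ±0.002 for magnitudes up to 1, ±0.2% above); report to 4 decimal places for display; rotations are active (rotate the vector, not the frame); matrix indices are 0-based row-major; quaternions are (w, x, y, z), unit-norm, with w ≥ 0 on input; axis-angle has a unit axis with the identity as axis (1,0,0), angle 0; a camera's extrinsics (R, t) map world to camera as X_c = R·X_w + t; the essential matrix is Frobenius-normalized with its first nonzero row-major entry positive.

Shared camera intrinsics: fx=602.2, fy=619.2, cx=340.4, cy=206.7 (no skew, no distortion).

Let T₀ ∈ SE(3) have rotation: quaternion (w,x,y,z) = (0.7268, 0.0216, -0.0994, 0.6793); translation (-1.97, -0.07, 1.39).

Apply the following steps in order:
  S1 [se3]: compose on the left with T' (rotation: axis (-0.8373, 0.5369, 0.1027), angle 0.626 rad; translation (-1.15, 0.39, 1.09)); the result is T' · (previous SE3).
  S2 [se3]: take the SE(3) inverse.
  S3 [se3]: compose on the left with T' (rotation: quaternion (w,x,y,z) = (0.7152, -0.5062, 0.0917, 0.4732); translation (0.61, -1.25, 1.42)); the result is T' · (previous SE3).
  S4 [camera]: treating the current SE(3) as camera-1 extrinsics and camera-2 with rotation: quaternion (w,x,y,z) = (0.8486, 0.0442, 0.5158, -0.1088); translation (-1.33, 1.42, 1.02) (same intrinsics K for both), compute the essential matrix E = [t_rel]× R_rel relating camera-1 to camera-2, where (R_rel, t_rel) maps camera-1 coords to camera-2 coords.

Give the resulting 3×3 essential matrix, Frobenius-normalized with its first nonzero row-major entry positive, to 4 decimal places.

after S1 (compose_se3): R=[-0.0370 -0.9775 0.2077; 0.9361 0.0389 0.3496; -0.3498 0.2073 0.9136], t=(-2.5836, 1.0753, 2.9047)
after S2 (invert_se3): R=[-0.0370 0.9361 -0.3498; -0.9775 0.0389 0.2073; 0.2077 0.3496 0.9136], t=(-0.0861, -3.1695, -2.4930)
after S3 (compose_se3): R=[0.6603 0.3497 -0.6647; 0.1079 0.8316 0.5447; 0.7432 -0.4314 0.5114], t=(3.8705, -3.4476, 2.3187)
after S4 (essential): [0.5676 0.3625 -0.2128; 0.0887 -0.4180 -0.4139; -0.0899 0.2481 0.2787]

matrix = [0.5676 0.3625 -0.2128; 0.0887 -0.4180 -0.4139; -0.0899 0.2481 0.2787]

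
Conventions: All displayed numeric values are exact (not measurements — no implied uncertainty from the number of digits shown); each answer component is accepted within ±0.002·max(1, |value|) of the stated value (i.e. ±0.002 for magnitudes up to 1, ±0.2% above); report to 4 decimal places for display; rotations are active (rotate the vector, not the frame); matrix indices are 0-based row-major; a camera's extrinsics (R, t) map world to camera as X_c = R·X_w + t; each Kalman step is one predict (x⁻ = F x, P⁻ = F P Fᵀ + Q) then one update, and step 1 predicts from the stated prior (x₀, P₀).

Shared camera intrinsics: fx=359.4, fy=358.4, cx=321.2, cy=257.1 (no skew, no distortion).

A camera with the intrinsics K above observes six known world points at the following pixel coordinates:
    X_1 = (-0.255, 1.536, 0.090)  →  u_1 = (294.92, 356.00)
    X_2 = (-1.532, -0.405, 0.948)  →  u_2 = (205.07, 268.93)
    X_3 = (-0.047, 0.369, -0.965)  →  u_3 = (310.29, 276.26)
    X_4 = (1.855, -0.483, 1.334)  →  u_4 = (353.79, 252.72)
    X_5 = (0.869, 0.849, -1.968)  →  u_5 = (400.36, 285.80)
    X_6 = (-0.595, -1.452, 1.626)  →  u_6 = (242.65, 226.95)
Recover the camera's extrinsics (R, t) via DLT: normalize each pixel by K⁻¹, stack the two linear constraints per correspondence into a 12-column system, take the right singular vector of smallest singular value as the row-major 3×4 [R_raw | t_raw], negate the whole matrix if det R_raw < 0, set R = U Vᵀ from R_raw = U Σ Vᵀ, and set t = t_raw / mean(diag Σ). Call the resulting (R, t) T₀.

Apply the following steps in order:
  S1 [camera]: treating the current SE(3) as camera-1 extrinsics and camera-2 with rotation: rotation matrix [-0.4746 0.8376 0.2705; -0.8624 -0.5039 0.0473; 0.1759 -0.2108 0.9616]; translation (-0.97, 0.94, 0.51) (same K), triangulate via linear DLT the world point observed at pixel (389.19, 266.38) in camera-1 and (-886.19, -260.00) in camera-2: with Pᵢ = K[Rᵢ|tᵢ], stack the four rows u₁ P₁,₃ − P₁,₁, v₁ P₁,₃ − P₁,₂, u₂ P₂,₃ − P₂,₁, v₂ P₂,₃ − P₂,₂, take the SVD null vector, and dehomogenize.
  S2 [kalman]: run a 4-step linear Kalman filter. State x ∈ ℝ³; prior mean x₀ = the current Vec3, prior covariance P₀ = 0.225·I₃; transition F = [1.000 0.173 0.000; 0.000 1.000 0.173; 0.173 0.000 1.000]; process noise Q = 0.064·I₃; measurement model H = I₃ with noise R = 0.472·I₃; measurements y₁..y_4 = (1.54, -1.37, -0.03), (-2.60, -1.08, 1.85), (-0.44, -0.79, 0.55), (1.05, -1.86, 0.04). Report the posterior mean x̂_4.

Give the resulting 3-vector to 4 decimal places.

source (pnp_recover): camera pose = R=[0.9368 0.1882 -0.2949; -0.1078 0.9572 0.2686; 0.3328 -0.2198 0.9170], t=(-0.4801, 0.2000, 6.5804)
after S1 (triangulate): (1.7573, 0.2529, -0.2801)
after S2 (kf_track): (0.0882, -0.9822, 0.3892)

result = (0.0882, -0.9822, 0.3892)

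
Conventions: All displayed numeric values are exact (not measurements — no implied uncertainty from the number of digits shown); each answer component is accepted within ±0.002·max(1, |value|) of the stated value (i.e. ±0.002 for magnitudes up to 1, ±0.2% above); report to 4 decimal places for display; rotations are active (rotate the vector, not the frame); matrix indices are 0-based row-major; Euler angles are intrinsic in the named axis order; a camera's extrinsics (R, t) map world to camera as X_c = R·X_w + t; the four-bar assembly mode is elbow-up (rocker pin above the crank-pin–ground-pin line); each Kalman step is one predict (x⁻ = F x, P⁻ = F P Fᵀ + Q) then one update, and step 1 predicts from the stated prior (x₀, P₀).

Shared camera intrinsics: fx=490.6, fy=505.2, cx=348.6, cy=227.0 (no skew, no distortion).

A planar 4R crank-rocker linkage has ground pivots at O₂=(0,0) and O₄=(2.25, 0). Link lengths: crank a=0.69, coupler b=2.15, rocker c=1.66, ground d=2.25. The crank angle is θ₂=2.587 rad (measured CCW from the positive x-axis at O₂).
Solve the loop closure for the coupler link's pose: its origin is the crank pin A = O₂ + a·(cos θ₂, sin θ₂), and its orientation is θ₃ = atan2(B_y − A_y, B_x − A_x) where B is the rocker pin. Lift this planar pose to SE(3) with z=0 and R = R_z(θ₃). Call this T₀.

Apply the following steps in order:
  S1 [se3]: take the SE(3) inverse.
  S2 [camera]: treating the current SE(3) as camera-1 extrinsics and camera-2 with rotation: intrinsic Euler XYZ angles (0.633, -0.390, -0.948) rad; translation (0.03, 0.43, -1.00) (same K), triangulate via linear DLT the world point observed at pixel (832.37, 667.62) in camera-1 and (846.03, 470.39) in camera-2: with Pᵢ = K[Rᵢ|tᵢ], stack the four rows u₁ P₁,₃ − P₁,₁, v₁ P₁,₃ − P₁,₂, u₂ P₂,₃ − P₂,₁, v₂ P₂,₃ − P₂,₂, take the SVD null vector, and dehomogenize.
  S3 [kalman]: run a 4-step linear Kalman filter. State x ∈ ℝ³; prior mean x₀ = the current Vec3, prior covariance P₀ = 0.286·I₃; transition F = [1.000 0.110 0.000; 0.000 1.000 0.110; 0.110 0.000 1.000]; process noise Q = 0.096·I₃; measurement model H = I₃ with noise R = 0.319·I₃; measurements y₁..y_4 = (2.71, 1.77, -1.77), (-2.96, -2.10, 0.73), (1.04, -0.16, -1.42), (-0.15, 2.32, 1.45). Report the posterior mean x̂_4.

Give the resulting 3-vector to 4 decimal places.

source (fourbar_fk): coupler pose = R=[0.8835 -0.4683 0.0000; 0.4683 0.8835 0.0000; 0.0000 0.0000 1.0000], t=(-0.5866, 0.3634, 0.0000)
after S1 (invert_se3): R=[0.8835 0.4683 0.0000; -0.4683 0.8835 0.0000; 0.0000 0.0000 1.0000], t=(0.3481, -0.5958, 0.0000)
after S2 (triangulate): (-0.0903, 1.6850, 1.0724)
after S3 (kf_track): (0.0996, 0.9157, 0.3226)

result = (0.0996, 0.9157, 0.3226)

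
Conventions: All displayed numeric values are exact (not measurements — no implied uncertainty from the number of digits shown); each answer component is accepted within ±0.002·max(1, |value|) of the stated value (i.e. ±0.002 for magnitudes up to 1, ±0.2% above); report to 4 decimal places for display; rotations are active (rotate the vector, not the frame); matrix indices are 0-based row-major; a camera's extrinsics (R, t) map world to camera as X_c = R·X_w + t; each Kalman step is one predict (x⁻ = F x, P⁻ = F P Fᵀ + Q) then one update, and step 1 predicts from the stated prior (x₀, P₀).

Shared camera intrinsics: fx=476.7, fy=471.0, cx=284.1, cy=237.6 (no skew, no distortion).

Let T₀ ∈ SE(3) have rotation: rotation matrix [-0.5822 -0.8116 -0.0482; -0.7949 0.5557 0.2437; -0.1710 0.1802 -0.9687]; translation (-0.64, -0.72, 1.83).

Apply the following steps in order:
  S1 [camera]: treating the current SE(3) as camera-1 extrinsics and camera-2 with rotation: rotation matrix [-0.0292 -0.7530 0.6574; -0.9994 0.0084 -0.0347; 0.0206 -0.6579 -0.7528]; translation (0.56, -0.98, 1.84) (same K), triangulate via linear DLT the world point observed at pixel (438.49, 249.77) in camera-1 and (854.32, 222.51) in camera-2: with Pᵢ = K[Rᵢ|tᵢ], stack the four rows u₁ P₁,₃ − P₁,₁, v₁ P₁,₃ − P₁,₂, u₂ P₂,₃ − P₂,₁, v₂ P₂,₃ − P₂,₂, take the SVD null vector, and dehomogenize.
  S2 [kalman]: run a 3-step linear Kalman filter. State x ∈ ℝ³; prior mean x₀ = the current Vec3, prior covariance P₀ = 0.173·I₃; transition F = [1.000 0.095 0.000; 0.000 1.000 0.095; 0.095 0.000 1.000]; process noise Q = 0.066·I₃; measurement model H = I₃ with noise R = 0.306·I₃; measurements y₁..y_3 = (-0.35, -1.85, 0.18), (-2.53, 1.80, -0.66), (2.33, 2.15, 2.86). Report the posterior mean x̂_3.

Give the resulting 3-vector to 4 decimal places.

after S1 (triangulate): (-0.9765, -0.5110, 1.0308)
after S2 (kf_track): (0.0805, 1.0105, 1.1809)

result = (0.0805, 1.0105, 1.1809)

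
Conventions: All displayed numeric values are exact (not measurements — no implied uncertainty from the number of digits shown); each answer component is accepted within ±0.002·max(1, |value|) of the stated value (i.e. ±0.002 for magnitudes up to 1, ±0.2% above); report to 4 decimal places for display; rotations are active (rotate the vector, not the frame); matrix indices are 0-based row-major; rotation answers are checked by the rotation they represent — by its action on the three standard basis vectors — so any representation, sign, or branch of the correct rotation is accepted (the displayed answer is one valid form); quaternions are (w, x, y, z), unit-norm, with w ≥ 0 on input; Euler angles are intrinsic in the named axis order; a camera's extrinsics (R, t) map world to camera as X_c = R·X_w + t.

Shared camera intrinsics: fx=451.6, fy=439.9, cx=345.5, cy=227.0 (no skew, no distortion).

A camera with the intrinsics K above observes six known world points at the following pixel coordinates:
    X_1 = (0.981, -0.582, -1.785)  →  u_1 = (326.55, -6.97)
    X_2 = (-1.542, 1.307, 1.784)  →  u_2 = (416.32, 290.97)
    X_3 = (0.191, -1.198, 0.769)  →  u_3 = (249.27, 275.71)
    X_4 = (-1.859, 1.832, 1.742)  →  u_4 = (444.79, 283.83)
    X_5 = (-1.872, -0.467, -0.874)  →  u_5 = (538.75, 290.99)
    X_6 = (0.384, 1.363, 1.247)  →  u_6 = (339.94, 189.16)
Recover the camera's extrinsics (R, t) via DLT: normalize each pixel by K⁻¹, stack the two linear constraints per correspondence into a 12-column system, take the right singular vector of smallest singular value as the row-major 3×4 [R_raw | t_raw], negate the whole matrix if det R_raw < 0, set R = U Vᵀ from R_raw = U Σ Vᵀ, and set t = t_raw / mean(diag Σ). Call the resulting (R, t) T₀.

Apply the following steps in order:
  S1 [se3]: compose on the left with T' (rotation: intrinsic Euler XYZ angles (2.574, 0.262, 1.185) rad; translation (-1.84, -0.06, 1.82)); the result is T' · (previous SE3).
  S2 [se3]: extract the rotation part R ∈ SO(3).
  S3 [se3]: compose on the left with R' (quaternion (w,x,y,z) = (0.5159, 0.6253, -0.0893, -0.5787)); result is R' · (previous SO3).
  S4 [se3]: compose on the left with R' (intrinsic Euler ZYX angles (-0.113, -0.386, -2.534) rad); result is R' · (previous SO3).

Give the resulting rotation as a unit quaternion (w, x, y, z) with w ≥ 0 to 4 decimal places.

rotation (quat) = (0.5476, 0.8042, 0.0619, 0.2225)

source (pnp_recover): camera pose = R=[-0.7509 0.4895 -0.4432; -0.6569 -0.4855 0.5768; 0.0672 0.7243 0.6862], t=(0.0900, -0.3901, 4.9300)
after S1 (compose_se3): R=[0.3324 0.8000 -0.4996; 0.8056 -0.5162 -0.2907; -0.4904 -0.3058 -0.8161], t=(-0.1813, -2.5115, -2.1429)
after S2 (rot_of_se3): [0.3324 0.8000 -0.4996; 0.8056 -0.5162 -0.2907; -0.4904 -0.3058 -0.8161]
after S3 (compose_so3): [0.8956 0.2504 0.3677; -0.3338 -0.1681 0.9275; 0.2940 -0.9534 -0.0670]
after S4 (compose_so3): [0.8933 -0.1441 0.4258; 0.3434 -0.3926 -0.8532; 0.2901 0.9084 -0.3012]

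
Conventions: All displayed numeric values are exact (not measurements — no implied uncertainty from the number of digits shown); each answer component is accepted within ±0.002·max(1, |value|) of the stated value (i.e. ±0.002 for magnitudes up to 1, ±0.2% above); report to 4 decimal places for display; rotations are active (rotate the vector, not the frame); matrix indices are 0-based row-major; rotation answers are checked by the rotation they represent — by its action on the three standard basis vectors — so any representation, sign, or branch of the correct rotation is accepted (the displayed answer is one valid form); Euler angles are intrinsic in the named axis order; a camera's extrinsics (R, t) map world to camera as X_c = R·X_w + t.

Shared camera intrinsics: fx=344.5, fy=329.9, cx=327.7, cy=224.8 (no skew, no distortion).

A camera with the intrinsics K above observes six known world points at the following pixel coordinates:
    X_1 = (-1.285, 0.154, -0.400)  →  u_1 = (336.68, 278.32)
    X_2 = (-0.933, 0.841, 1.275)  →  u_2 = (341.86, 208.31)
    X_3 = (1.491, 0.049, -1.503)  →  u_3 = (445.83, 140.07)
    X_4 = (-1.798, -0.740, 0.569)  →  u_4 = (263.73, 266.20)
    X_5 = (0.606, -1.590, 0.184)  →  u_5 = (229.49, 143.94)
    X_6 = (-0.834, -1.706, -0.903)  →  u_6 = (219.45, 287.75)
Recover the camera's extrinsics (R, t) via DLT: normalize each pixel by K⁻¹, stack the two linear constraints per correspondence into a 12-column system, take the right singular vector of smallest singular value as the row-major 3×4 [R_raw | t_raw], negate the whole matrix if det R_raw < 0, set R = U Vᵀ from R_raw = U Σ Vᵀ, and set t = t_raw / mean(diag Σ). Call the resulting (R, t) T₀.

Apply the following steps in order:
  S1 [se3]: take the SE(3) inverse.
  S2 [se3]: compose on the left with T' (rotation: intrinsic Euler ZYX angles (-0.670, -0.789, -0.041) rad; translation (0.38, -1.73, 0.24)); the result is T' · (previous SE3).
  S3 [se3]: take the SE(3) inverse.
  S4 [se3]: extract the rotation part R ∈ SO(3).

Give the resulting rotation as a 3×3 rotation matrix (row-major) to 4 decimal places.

source (pnp_recover): camera pose = R=[0.2372 0.9098 -0.3405; -0.8300 0.0077 -0.5577; -0.5048 0.4150 0.7570], t=(0.1700, -0.4100, 5.0200)
after S1 (invert_se3): R=[0.2372 -0.8300 -0.5048; 0.9098 0.0077 0.4150; -0.3405 -0.5577 0.7570], t=(2.1533, -2.2346, -3.9708)
after S2 (compose_se3): R=[0.8968 -0.1577 -0.4133; 0.4314 0.1055 0.8960; -0.0977 -0.9818 0.1627], t=(2.2375, -6.2578, -0.9627)
after S3 (invert_se3): R=[0.8968 0.4314 -0.0977; -0.1577 0.1055 -0.9818; -0.4133 0.8960 0.1627], t=(0.5990, 0.0681, 6.6880)
after S4 (rot_of_se3): [0.8968 0.4314 -0.0977; -0.1577 0.1055 -0.9818; -0.4133 0.8960 0.1627]

rotation (matrix) = ((0.8968, 0.4314, -0.0977), (-0.1577, 0.1055, -0.9818), (-0.4133, 0.8960, 0.1627))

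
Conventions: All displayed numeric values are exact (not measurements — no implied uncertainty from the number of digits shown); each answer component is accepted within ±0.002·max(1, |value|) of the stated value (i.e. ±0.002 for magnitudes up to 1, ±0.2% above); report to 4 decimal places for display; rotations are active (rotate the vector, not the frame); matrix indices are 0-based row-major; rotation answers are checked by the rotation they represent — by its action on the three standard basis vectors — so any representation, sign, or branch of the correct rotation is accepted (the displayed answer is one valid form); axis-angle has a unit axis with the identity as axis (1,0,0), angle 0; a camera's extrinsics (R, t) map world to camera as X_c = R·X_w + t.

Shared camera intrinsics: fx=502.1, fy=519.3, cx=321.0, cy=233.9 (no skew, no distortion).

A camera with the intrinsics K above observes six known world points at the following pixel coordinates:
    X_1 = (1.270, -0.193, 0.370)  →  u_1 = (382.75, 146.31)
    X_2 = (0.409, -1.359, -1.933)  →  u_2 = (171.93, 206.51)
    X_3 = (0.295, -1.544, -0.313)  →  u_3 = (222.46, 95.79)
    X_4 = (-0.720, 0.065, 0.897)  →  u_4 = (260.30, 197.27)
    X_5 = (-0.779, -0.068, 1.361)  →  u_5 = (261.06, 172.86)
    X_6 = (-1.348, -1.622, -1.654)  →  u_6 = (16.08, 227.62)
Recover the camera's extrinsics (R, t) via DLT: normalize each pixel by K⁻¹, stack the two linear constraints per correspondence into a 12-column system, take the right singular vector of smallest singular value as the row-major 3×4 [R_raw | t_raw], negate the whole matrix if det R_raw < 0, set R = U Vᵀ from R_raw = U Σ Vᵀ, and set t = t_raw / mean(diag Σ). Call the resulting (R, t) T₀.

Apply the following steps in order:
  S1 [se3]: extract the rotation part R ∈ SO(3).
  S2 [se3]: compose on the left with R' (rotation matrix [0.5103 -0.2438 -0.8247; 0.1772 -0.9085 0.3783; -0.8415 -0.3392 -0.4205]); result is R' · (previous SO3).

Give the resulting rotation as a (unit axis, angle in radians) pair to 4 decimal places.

source (pnp_recover): camera pose = R=[0.8637 0.4696 0.1829; -0.2822 0.7514 -0.5964; -0.4175 0.4635 0.7816], t=(-0.4000, -0.2001, 5.8106)
after S1 (rot_of_se3): [0.8637 0.4696 0.1829; -0.2822 0.7514 -0.5964; -0.4175 0.4635 0.7816]
after S2 (compose_so3): [0.8539 -0.3258 -0.4058; 0.2515 -0.4242 0.8700; -0.4555 -0.8450 -0.2803]

rotation (axis_angle) = ((-0.9474, 0.0275, 0.3189), 2.0100)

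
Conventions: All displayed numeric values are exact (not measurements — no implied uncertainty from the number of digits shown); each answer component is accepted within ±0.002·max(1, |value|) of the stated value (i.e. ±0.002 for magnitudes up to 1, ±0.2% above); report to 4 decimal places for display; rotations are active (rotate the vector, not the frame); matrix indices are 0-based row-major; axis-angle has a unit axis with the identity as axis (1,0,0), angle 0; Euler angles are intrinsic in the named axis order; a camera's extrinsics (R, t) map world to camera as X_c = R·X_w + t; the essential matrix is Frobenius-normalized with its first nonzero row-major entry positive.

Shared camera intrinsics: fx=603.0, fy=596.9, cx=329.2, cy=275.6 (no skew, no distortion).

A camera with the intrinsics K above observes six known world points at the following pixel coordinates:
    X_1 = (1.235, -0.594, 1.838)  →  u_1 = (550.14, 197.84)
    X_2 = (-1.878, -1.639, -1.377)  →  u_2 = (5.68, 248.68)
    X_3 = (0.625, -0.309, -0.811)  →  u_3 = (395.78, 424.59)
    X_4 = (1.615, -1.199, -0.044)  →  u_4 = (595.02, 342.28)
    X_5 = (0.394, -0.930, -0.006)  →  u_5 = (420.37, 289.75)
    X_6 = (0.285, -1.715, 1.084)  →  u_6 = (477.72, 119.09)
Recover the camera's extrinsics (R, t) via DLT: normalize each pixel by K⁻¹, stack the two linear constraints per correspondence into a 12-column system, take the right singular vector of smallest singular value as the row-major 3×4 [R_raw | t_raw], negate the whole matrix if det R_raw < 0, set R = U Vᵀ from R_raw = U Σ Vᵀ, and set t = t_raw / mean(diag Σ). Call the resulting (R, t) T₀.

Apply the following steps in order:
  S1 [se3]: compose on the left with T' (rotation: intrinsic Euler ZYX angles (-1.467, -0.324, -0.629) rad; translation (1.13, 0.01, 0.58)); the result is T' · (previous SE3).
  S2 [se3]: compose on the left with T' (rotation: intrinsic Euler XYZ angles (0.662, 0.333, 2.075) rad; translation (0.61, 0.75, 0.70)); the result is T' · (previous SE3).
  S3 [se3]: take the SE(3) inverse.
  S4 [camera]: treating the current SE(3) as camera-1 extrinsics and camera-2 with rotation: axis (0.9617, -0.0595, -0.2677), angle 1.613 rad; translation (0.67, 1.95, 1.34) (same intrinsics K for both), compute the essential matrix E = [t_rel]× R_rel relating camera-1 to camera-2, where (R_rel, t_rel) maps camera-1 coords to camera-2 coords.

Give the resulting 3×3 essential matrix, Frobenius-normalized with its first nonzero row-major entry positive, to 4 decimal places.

source (pnp_recover): camera pose = R=[0.9157 -0.1420 0.3760; 0.3889 0.5494 -0.7396; -0.1015 0.8234 0.5583], t=(0.1899, 0.4601, 5.3102)
after S1 (compose_se3): R=[0.3535 0.8984 -0.2604; -0.9354 0.3386 -0.1017; -0.0032 0.2796 0.9601], t=(4.4933, 1.4671, 4.4544)
after S2 (compose_se3): R=[0.6116 -0.5990 0.5169; 0.7327 0.1823 -0.6557; 0.2985 0.7797 0.5503], t=(-1.1995, 0.0121, 6.8940)
after S3 (invert_se3): R=[0.6116 0.7327 0.2985; -0.5990 0.1823 0.7797; 0.5169 -0.6557 0.5503], t=(-1.3335, -6.0962, -3.1661)
after S4 (essential): [0.2088 0.0494 -0.5695; -0.3663 0.0697 0.2242; -0.5282 0.2319 -0.3280]

matrix = [0.2088 0.0494 -0.5695; -0.3663 0.0697 0.2242; -0.5282 0.2319 -0.3280]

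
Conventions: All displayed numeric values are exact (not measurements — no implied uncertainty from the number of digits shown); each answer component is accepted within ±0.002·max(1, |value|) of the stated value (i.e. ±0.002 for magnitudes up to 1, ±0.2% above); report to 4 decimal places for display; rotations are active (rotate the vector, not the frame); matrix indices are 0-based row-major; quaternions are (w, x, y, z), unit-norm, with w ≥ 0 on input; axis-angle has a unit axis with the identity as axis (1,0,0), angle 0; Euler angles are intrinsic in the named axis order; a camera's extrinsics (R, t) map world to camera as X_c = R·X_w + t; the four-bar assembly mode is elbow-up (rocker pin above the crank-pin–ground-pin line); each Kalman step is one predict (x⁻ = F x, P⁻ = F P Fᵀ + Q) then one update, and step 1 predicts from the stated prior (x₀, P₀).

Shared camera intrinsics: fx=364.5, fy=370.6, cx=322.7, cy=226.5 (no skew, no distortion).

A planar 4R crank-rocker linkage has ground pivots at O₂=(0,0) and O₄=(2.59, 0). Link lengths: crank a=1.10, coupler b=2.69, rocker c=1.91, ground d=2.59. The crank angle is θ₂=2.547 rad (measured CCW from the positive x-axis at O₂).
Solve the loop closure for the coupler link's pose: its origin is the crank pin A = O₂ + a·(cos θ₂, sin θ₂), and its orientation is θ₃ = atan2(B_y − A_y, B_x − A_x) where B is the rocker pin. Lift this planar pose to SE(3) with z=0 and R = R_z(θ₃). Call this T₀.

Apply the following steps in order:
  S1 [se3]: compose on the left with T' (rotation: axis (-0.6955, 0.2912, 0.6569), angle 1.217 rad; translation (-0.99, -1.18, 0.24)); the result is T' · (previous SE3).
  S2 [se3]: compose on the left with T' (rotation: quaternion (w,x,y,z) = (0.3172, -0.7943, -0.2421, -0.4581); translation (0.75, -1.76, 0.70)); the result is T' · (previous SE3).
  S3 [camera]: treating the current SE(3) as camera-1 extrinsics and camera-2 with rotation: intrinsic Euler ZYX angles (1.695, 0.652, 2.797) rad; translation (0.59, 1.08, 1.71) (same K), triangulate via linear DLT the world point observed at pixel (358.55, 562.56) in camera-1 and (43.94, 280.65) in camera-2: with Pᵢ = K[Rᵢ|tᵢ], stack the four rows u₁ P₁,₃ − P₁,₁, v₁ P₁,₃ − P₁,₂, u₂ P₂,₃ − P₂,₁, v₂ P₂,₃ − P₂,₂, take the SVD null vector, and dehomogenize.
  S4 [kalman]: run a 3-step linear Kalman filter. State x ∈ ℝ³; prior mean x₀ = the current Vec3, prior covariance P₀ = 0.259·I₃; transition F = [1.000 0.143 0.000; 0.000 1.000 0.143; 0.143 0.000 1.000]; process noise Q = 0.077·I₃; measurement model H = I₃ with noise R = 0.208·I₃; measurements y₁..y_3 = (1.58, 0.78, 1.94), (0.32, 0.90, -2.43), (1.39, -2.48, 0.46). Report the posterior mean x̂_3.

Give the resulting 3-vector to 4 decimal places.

result = (0.8915, -0.9528, -0.0506)

source (fourbar_fk): coupler pose = R=[0.9273 -0.3743 0.0000; 0.3743 0.9273 0.0000; 0.0000 0.0000 1.0000], t=(-0.9112, 0.6162, 0.0000)
after S1 (compose_se3): R=[0.3342 -0.9422 -0.0254; 0.5991 0.1915 0.7774; -0.7276 -0.2750 0.6285], t=(-2.0550, -1.3733, 0.4360)
after S2 (compose_se3): R=[0.1415 -0.4649 0.8740; -0.9049 -0.4187 -0.0762; 0.4013 -0.7801 -0.4799], t=(-0.8785, -0.7008, -0.8890)
after S3 (triangulate): (-0.3021, -1.8387, 0.1175)
after S4 (kf_track): (0.8915, -0.9528, -0.0506)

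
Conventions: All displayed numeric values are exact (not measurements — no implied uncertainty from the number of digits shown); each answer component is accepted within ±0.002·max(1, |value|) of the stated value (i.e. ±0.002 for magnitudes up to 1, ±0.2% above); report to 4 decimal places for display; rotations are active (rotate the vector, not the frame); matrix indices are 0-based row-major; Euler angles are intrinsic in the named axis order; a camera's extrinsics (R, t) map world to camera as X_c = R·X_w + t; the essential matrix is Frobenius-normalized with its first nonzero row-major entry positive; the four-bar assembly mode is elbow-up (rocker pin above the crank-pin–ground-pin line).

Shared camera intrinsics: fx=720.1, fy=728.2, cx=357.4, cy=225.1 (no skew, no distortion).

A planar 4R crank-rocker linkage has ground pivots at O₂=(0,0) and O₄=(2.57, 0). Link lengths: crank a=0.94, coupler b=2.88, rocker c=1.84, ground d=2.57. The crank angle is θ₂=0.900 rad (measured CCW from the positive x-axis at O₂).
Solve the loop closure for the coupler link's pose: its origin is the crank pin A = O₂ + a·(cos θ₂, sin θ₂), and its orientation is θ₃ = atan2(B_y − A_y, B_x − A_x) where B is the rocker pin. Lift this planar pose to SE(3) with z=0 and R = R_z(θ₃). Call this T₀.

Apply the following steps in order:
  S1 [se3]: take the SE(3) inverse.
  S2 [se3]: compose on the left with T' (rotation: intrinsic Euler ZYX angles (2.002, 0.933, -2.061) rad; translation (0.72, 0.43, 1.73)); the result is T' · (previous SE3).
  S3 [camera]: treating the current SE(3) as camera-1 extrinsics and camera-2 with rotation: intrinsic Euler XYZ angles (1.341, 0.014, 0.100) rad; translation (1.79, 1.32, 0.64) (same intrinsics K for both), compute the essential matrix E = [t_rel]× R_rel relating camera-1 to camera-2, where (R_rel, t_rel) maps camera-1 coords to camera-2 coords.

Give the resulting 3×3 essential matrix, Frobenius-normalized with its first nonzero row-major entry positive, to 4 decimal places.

source (fourbar_fk): coupler pose = R=[0.9438 -0.3304 0.0000; 0.3304 0.9438 0.0000; 0.0000 0.0000 1.0000], t=(0.5843, 0.7363, 0.0000)
after S1 (invert_se3): R=[0.9438 0.3304 0.0000; -0.3304 0.9438 0.0000; 0.0000 0.0000 1.0000], t=(-0.7948, -0.5019, 0.0000)
after S2 (compose_se3): R=[-0.4741 0.6011 -0.6434; 0.6583 -0.2433 -0.7124; -0.5847 -0.7613 -0.2803], t=(0.5544, 0.2245, 2.6322)
after S3 (essential): [0.3006 0.3289 0.1129; 0.4541 -0.4823 -0.2305; -0.4485 -0.2961 -0.0888]

matrix = [0.3006 0.3289 0.1129; 0.4541 -0.4823 -0.2305; -0.4485 -0.2961 -0.0888]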